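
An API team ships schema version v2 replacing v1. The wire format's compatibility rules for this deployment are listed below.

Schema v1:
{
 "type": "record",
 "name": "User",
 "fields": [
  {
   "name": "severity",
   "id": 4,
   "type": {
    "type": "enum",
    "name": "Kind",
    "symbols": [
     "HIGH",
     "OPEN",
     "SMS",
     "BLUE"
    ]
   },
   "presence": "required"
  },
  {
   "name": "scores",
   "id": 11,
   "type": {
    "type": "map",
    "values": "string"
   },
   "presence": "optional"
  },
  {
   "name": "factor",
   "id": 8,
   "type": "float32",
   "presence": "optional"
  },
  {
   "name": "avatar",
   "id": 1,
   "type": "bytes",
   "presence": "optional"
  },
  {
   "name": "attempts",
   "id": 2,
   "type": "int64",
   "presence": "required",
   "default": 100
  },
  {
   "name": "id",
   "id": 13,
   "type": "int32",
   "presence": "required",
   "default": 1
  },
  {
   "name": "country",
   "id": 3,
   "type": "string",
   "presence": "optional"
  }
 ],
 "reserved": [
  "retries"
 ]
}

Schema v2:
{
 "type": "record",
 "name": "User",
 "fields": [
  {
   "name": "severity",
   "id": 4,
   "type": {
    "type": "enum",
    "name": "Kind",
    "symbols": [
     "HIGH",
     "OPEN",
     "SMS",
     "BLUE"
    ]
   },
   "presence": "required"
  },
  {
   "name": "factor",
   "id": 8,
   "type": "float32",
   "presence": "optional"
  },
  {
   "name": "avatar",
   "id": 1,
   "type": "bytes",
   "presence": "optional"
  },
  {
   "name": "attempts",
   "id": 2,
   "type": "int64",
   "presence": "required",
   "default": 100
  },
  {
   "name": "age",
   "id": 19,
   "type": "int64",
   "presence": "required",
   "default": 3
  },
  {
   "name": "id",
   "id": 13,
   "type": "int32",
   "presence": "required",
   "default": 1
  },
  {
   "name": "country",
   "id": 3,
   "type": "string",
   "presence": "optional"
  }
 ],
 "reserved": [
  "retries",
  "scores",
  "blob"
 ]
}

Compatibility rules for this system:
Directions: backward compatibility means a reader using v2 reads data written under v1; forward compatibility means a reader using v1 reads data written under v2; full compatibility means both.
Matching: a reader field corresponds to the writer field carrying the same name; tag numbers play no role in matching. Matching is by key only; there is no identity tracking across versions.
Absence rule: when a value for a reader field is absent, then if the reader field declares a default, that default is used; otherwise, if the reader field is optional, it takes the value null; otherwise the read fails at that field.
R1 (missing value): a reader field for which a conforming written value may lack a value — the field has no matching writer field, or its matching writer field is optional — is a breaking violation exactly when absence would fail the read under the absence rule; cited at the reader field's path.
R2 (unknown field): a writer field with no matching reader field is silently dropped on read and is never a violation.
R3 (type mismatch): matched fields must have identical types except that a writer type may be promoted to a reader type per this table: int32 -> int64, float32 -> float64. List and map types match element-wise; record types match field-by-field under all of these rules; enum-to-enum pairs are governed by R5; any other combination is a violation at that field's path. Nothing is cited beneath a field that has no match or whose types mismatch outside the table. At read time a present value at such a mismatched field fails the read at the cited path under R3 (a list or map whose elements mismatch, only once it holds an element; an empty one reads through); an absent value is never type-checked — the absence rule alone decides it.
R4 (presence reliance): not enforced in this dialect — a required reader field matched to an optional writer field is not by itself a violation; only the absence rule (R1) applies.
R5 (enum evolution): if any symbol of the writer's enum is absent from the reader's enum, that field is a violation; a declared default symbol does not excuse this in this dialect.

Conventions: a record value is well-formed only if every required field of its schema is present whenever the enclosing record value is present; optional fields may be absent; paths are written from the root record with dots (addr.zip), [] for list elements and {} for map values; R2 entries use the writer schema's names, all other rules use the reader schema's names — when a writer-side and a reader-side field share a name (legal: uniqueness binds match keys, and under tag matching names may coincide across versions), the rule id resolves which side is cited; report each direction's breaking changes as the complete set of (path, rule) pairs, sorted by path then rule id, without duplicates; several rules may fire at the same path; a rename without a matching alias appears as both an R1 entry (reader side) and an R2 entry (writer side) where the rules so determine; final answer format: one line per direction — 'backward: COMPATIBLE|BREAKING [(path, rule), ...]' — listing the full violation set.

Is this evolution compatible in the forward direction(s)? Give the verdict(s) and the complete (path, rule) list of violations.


forward: COMPATIBLE []

in User below, arrows point writer -> reader
forward analysis of User with v1 as reader and v2 as writer:
  writer required, Kind -> Kind: reader severity maps from writer severity
  no writer field matches reader scores
  writer optional, float32 -> float32: reader factor maps from writer factor
  writer optional, bytes -> bytes: reader avatar maps from writer avatar
  writer required, int64 -> int64: reader attempts maps from writer attempts
  writer required, int32 -> int32: reader id maps from writer id
  writer optional, string -> string: reader country maps from writer country
  age (writer side), unknown to reader
  nothing fires on User: forward is COMPATIBLE
diffs on User not affecting the asked answer:
  added field age to record User: required int64, tag 19, default 3 (in v2 it sits immediately before id) -> inert for the asked User verdict: nothing fires
  removed field scores from record User (its key "scores" joins the reserved list) -> inert for the asked User verdict: nothing fires


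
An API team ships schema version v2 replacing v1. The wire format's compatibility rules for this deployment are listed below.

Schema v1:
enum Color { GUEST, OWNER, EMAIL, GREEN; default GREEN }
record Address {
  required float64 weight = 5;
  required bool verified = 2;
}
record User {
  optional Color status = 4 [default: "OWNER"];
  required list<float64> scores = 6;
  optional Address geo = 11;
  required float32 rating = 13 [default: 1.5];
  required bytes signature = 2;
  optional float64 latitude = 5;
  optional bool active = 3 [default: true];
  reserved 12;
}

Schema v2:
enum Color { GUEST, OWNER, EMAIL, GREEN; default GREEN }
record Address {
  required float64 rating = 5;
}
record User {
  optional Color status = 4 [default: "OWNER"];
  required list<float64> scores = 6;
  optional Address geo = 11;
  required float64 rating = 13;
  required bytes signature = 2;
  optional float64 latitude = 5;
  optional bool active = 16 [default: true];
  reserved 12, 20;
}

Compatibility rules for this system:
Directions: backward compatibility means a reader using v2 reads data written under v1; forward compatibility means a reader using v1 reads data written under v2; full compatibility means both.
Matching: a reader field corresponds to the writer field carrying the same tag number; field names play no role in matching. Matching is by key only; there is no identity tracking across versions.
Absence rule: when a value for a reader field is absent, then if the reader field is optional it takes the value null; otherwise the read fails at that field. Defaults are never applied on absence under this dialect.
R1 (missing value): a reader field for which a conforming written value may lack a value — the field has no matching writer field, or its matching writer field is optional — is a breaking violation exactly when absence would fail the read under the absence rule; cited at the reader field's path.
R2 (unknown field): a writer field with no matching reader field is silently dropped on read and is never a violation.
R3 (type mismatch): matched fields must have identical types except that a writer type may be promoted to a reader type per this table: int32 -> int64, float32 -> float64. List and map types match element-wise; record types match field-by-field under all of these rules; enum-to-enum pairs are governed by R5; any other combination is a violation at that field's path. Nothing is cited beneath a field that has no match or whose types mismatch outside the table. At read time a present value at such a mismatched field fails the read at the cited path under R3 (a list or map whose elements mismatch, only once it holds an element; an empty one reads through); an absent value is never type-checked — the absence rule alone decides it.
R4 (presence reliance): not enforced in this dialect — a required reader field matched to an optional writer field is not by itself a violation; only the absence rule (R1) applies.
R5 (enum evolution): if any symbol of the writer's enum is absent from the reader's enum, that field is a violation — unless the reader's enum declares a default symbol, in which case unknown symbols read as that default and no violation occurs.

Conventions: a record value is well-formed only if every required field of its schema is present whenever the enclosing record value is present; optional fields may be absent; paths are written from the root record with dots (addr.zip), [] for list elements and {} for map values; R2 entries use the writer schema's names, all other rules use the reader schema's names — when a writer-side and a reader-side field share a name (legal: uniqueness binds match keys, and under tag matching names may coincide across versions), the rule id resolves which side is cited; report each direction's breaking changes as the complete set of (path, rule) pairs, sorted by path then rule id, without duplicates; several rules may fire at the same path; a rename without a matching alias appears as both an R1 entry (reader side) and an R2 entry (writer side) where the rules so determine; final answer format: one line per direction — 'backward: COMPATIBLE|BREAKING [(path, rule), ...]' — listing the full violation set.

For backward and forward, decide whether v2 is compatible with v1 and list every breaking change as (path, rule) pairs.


backward: COMPATIBLE []; forward: BREAKING [(geo.verified, R1), (rating, R3)]

the writer's type comes first in each User pair
backward analysis of User with v2 as reader and v1 as writer:
  Color -> Color, writer optional: status aligns to status
  list<float64> -> list<float64>, writer required: scores aligns to scores
  Address -> Address, writer optional: geo aligns to geo
  float32 -> float64, writer required: rating aligns to rating
  bytes -> bytes, writer required: signature aligns to signature
  float64 -> float64, writer optional: latitude aligns to latitude
  active: no writer-side match
  writer active: unknown to reader
  float64 -> float64, writer required: geo.rating aligns to geo.weight
  writer geo.verified: unknown to reader
  => backward: COMPATIBLE
forward analysis of User with v1 as reader and v2 as writer:
  Color -> Color, writer optional: status aligns to status
  list<float64> -> list<float64>, writer required: scores aligns to scores
  Address -> Address, writer optional: geo aligns to geo
  float64 -> float32, writer required: rating aligns to rating
  bytes -> bytes, writer required: signature aligns to signature
  float64 -> float64, writer optional: latitude aligns to latitude
  active: no writer-side match
  writer active: unknown to reader
  float64 -> float64, writer required: geo.weight aligns to geo.rating
  geo.verified: no writer-side match
  violation R1 at geo.verified
  violation R3 at rating
  => 2 violation(s): forward is BREAKING for User


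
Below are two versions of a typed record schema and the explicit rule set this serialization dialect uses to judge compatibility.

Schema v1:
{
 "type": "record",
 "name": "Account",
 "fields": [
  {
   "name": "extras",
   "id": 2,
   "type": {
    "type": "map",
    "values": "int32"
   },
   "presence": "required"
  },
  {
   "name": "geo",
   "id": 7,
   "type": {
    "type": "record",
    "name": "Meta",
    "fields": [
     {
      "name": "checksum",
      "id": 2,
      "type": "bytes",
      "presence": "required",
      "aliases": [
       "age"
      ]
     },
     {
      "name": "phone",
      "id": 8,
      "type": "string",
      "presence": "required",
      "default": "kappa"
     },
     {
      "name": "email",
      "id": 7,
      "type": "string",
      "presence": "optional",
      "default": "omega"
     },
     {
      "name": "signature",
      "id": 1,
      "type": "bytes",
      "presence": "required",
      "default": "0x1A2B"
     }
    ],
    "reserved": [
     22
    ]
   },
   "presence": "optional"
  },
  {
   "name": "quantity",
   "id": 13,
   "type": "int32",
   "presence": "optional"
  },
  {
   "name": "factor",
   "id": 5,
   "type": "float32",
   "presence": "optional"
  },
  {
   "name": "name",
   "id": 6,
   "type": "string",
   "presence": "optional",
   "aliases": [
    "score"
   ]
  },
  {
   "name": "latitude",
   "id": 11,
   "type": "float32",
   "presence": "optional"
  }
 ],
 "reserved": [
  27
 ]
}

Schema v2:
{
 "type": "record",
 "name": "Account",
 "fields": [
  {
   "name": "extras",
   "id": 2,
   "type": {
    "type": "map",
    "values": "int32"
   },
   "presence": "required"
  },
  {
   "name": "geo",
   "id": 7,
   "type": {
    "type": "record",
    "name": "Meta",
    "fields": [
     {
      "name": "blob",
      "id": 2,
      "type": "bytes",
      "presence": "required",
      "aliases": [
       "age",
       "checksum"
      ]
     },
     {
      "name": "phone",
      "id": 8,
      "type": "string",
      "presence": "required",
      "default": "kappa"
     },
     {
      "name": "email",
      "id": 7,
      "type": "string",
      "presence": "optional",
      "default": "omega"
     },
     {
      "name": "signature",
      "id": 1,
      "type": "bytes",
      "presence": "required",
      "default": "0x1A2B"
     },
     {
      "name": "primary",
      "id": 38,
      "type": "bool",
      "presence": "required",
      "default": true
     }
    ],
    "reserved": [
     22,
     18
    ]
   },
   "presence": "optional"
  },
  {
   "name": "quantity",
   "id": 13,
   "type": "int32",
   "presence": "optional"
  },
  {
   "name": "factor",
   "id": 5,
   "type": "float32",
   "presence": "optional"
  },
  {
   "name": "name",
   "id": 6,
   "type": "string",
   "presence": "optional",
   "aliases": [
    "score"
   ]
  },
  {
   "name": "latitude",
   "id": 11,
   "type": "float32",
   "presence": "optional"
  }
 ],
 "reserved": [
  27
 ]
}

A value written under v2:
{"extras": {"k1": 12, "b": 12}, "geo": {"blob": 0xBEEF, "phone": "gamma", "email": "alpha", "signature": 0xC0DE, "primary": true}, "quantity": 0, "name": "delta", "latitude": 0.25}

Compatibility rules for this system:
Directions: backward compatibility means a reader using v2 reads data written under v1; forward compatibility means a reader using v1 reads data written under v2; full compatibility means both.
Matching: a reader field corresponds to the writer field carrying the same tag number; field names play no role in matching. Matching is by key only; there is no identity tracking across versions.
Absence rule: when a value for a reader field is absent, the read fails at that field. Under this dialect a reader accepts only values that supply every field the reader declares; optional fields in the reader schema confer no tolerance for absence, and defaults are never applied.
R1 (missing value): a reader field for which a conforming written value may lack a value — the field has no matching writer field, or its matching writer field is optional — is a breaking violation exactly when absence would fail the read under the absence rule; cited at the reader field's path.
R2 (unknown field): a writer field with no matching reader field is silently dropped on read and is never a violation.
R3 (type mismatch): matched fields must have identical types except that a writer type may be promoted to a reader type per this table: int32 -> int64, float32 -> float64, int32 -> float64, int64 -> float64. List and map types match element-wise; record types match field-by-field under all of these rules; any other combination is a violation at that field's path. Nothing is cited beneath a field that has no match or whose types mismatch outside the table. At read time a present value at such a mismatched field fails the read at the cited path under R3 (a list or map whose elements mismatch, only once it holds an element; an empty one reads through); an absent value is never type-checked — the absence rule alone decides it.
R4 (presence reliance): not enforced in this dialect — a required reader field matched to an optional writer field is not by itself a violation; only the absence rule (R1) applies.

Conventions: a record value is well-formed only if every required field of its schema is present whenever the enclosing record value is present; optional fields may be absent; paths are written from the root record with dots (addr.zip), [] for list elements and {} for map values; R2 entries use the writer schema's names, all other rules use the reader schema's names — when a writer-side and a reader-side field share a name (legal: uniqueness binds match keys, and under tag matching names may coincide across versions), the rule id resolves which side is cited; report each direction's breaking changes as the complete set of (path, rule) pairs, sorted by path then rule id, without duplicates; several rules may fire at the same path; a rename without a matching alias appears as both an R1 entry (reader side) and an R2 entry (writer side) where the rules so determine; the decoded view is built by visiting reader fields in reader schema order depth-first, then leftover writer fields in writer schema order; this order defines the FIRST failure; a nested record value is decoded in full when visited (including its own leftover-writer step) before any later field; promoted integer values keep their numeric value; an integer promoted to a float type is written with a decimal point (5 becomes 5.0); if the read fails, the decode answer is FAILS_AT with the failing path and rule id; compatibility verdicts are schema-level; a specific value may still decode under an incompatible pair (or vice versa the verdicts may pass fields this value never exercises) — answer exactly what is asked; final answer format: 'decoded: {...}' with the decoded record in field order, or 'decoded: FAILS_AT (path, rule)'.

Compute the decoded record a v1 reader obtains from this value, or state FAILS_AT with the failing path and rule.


decoded: FAILS_AT (factor, R1)

in Account below, arrows point writer -> reader
migrating the Account value to v1:
  extras := {"k1": 12, "b": 12}
  geo.checksum := 0xBEEF (from writer blob)
  geo.phone := "gamma"
  geo.email := "alpha"
  geo.signature := 0xC0DE
  writer geo.primary: unknown -> dropped
  quantity := 0
  read fails at factor under R1 (no fill)
  => FAILS_AT (factor, R1)
checking off the Account differences that do not matter here:
  renamed field checksum to blob in record Meta (alias checksum declared on the renamed field) -> no rule fires on it and the decoded Account view is identical with or without it
  added field primary to record Meta: required bool, tag 38, default true (in v2 it sits last) -> changes Account's schema-level verdicts only — the decode of this value is the same


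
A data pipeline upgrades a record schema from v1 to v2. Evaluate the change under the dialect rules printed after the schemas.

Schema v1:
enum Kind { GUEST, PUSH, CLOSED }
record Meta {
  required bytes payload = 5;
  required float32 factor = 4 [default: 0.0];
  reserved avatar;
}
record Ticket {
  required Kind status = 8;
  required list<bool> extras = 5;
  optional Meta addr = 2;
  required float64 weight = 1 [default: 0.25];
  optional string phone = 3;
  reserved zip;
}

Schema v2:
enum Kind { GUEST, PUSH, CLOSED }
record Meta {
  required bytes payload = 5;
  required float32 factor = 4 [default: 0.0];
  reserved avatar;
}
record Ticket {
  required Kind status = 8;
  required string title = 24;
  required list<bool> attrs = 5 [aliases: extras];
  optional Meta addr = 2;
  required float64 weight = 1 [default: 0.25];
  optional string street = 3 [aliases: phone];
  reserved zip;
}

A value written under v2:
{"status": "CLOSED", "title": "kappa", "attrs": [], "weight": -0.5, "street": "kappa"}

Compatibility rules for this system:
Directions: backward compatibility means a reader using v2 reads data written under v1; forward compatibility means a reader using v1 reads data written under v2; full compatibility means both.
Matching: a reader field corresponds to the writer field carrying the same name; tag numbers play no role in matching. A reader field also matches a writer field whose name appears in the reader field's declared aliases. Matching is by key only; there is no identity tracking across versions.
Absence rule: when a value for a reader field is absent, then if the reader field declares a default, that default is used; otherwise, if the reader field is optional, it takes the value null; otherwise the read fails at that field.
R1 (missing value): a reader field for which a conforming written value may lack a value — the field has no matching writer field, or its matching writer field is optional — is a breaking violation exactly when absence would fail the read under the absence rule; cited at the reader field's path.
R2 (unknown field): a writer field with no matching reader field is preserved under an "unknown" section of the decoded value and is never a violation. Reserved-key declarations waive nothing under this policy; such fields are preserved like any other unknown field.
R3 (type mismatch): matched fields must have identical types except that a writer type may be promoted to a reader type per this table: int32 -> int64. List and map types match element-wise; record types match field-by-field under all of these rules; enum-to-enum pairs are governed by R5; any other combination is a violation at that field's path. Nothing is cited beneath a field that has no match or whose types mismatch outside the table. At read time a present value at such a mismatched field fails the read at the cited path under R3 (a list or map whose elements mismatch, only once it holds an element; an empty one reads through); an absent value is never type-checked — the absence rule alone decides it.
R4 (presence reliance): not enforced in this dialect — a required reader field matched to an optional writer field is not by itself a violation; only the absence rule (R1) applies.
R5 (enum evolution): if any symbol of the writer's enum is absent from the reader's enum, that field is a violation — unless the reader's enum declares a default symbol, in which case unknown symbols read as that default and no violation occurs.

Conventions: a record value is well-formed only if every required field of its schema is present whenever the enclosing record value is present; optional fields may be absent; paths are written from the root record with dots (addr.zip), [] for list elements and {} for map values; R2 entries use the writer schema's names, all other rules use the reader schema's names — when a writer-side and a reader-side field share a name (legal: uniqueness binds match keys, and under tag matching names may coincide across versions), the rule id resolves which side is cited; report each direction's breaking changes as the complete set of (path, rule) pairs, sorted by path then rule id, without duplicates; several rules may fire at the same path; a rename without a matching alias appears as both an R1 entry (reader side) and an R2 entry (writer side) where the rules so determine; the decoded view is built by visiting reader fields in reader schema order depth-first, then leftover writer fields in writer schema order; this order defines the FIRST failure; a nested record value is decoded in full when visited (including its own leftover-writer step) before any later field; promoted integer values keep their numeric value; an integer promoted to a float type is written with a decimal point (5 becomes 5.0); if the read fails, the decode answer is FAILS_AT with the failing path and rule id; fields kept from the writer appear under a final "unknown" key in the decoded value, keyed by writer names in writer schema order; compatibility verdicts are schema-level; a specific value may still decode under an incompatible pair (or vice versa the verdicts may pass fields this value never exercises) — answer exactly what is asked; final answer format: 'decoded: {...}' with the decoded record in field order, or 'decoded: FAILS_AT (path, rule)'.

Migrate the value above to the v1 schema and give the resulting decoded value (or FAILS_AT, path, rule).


decoded: FAILS_AT (extras, R1)

arrows below run writer -> reader for Ticket
decode (reader v1):
  status := "CLOSED"
  read fails at extras under R1 (no fill)
  => FAILS_AT (extras, R1)
the rest of the Ticket diff is inert for this question:
  renamed field phone to street in record Ticket (alias phone declared on the renamed field) -> triggers nothing under the printed rules; the Ticket answer is the same either way
  added field title to record Ticket: required string, tag 24 (in v2 it sits immediately before attrs) -> shifts the Ticket verdicts, not this decode


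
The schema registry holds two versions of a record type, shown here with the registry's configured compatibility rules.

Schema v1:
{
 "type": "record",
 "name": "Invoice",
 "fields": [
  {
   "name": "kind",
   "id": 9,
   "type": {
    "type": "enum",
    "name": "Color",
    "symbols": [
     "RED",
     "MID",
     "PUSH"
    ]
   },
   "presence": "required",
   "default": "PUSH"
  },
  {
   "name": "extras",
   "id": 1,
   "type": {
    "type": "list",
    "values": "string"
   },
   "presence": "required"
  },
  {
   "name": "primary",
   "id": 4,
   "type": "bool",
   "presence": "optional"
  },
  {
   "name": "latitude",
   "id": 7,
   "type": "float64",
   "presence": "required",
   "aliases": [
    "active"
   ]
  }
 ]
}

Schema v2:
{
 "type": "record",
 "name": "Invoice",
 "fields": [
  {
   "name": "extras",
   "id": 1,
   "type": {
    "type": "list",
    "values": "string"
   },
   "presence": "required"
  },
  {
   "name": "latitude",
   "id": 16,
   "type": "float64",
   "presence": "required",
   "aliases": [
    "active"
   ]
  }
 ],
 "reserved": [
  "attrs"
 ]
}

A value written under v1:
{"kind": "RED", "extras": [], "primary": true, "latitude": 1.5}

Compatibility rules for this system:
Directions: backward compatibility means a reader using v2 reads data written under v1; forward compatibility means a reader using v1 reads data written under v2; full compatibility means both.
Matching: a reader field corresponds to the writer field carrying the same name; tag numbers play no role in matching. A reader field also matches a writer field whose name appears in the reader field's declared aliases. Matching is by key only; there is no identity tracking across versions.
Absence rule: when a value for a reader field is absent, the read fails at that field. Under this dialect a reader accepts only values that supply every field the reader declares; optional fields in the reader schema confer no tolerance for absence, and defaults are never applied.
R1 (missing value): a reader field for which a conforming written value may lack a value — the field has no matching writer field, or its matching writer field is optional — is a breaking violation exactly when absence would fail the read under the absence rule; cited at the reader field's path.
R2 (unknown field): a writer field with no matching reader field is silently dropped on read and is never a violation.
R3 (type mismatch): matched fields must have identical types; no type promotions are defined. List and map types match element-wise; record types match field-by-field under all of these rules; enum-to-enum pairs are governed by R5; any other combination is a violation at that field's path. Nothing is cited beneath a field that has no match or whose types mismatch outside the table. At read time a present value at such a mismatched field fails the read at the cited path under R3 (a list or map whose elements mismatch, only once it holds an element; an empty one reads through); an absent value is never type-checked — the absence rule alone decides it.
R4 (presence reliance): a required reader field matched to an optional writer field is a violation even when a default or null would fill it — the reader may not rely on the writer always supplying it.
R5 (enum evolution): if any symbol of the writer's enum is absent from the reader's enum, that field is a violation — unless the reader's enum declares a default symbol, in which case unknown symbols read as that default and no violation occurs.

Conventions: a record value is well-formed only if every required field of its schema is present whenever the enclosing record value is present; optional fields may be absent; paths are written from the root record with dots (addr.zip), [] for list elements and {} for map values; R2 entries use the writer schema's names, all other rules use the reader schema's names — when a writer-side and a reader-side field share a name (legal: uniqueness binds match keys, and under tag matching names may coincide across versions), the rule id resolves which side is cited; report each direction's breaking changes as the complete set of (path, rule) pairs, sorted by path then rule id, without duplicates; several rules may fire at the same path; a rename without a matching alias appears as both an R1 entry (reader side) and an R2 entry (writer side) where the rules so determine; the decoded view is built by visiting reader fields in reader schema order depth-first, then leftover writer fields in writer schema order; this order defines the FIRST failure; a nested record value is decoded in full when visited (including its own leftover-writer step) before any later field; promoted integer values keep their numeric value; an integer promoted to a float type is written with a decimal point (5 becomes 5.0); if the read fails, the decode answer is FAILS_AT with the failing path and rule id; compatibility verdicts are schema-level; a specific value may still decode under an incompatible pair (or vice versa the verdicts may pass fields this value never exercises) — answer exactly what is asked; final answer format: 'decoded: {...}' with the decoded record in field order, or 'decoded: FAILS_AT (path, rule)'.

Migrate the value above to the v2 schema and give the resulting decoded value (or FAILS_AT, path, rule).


the writer's type comes first in each Invoice pair
decoding the Invoice value with the v2 reader:
  extras := []
  latitude := 1.5
  writer kind: no reader field; dropped
  writer primary: no reader field; dropped
  => decoded: {"extras": [], "latitude": 1.5}
checking off the Invoice differences that do not matter here:
  field latitude in record Invoice: tag 7 changed to 16 -> inert under this dialect — no rule fires on Invoice and the result does not move

decoded: {"extras": [], "latitude": 1.5}


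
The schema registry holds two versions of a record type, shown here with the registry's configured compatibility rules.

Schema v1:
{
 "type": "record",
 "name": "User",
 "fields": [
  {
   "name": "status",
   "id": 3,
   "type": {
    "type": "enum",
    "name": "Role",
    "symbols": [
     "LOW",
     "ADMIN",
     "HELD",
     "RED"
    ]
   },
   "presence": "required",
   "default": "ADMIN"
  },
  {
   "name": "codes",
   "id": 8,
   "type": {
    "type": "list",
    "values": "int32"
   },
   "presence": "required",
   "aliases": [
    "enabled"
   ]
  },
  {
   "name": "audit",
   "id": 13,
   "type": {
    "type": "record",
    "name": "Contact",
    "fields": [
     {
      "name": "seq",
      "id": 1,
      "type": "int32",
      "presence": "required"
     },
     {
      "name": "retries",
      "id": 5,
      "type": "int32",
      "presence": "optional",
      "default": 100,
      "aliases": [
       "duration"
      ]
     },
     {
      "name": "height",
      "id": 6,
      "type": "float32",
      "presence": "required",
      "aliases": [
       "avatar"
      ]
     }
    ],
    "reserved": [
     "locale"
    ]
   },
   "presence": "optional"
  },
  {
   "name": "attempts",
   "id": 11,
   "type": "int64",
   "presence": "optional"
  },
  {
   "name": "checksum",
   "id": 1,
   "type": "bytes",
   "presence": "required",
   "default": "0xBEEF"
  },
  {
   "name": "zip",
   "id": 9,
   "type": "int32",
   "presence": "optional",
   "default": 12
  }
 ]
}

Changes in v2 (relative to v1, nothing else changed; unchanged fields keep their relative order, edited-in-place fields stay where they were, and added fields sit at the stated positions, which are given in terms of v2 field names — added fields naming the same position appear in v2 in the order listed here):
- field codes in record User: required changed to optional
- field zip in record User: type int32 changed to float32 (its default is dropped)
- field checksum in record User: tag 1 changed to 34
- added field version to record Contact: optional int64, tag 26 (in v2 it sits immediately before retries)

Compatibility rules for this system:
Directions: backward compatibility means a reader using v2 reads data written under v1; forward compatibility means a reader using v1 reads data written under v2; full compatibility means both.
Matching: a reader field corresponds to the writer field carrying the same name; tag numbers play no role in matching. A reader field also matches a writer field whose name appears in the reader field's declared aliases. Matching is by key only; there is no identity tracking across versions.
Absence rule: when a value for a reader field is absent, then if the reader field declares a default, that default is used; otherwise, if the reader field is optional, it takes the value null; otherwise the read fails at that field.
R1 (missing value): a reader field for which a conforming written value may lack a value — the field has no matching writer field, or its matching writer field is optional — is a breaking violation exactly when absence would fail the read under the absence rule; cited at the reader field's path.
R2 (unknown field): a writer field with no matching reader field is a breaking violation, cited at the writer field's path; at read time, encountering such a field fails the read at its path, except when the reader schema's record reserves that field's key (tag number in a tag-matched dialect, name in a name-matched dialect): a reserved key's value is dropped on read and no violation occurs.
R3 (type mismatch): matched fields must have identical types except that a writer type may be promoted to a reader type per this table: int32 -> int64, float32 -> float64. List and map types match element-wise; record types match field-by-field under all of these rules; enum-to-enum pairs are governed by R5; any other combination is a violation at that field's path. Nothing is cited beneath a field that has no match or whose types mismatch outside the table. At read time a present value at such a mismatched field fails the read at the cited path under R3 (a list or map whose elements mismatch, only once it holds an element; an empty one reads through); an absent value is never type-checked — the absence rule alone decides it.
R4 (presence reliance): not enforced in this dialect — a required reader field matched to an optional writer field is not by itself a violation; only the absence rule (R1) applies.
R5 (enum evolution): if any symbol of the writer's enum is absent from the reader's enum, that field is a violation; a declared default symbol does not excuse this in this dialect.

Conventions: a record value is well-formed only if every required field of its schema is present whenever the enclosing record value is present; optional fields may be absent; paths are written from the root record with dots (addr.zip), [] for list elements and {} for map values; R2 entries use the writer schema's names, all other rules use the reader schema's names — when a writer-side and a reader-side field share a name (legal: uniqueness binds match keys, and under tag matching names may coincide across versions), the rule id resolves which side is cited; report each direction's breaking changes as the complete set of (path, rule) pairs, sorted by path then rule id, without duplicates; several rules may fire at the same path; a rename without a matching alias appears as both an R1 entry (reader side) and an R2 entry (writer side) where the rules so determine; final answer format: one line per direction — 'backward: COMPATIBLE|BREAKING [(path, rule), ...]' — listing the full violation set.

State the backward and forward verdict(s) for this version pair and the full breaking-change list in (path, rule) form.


backward: BREAKING [(zip, R3)]; forward: BREAKING [(audit.version, R2), (codes, R1), (zip, R3)]

in User below, arrows point writer -> reader
backward analysis of User with v2 as reader and v1 as writer:
  status: Role -> Role, writer required; from status
  codes: list<int32> -> list<int32>, writer required; from codes
  audit: Contact -> Contact, writer optional; from audit
  attempts: int64 -> int64, writer optional; from attempts
  checksum: bytes -> bytes, writer required; from checksum
  zip: int32 -> float32, writer optional; from zip
  audit.seq: int32 -> int32, writer required; from audit.seq
  audit.version: no writer-side match
  audit.retries: int32 -> int32, writer optional; from audit.retries
  audit.height: float32 -> float32, writer required; from audit.height
  R3 fires at zip
  => 1 violation(s): backward is BREAKING for User
forward analysis of User with v1 as reader and v2 as writer:
  status: Role -> Role, writer required; from status
  codes: list<int32> -> list<int32>, writer optional; from codes
  audit: Contact -> Contact, writer optional; from audit
  attempts: int64 -> int64, writer optional; from attempts
  checksum: bytes -> bytes, writer required; from checksum
  zip: float32 -> int32, writer optional; from zip
  audit.seq: int32 -> int32, writer required; from audit.seq
  audit.retries: int32 -> int32, writer optional; from audit.retries
  audit.height: float32 -> float32, writer required; from audit.height
  leftover writer field: audit.version
  R2 fires at audit.version
  R1 fires at codes
  R3 fires at zip
  => 3 violation(s): forward is BREAKING for User


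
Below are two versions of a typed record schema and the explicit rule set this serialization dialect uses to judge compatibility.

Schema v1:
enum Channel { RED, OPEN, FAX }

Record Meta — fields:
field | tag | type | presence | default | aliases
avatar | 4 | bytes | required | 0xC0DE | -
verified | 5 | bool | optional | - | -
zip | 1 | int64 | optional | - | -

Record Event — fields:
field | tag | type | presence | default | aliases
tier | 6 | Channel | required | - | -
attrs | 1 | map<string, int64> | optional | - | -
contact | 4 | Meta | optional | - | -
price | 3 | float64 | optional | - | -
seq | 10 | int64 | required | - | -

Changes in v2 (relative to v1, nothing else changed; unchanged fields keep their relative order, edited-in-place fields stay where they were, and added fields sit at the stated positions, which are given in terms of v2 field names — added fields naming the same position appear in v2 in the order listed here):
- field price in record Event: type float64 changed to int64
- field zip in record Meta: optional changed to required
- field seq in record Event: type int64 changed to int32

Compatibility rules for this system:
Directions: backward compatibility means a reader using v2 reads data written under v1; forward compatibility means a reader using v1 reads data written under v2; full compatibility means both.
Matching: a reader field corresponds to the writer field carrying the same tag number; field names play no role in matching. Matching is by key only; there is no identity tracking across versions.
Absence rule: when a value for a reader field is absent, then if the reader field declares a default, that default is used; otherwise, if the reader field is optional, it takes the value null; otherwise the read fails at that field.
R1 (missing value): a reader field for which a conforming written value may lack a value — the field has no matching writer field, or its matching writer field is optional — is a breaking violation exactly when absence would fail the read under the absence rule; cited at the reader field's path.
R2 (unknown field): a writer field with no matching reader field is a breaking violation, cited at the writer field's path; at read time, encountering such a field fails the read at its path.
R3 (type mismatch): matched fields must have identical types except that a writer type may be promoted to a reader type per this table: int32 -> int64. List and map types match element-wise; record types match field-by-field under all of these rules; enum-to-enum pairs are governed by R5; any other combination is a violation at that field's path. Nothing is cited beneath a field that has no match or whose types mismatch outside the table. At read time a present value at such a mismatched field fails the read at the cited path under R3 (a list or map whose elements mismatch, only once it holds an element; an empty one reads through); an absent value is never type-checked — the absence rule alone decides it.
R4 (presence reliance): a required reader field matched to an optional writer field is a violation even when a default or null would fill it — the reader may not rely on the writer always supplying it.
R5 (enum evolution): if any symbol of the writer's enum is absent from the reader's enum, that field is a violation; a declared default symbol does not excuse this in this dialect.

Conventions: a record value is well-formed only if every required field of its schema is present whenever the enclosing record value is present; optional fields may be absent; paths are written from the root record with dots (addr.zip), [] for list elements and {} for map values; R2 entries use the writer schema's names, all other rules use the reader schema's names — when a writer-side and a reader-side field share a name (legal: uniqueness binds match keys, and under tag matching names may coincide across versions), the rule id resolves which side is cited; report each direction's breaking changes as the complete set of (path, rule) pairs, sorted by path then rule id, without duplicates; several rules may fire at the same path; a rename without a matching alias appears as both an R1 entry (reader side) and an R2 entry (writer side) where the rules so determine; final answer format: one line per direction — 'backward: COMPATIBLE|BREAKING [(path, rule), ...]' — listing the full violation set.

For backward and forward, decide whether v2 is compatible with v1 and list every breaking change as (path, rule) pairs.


in Event below, arrows point writer -> reader
backward on Event — v2 reading data written by v1:
  tier <- tier (Channel -> Channel, writer required)
  attrs <- attrs (map<string, int64> -> map<string, int64>, writer optional)
  contact <- contact (Meta -> Meta, writer optional)
  price <- price (float64 -> int64, writer optional)
  seq <- seq (int64 -> int32, writer required)
  contact.avatar <- contact.avatar (bytes -> bytes, writer required)
  contact.verified <- contact.verified (bool -> bool, writer optional)
  contact.zip <- contact.zip (int64 -> int64, writer optional)
  violation R1 at contact.zip
  violation R4 at contact.zip
  violation R3 at price
  violation R3 at seq
  => backward: BREAKING (4)
forward on Event — v1 reading data written by v2:
  tier <- tier (Channel -> Channel, writer required)
  attrs <- attrs (map<string, int64> -> map<string, int64>, writer optional)
  contact <- contact (Meta -> Meta, writer optional)
  price <- price (int64 -> float64, writer optional)
  seq <- seq (int32 -> int64, writer required)
  contact.avatar <- contact.avatar (bytes -> bytes, writer required)
  contact.verified <- contact.verified (bool -> bool, writer optional)
  contact.zip <- contact.zip (int64 -> int64, writer required)
  violation R3 at price
  => forward: BREAKING (1)

backward: BREAKING [(contact.zip, R1), (contact.zip, R4), (price, R3), (seq, R3)]; forward: BREAKING [(price, R3)]
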